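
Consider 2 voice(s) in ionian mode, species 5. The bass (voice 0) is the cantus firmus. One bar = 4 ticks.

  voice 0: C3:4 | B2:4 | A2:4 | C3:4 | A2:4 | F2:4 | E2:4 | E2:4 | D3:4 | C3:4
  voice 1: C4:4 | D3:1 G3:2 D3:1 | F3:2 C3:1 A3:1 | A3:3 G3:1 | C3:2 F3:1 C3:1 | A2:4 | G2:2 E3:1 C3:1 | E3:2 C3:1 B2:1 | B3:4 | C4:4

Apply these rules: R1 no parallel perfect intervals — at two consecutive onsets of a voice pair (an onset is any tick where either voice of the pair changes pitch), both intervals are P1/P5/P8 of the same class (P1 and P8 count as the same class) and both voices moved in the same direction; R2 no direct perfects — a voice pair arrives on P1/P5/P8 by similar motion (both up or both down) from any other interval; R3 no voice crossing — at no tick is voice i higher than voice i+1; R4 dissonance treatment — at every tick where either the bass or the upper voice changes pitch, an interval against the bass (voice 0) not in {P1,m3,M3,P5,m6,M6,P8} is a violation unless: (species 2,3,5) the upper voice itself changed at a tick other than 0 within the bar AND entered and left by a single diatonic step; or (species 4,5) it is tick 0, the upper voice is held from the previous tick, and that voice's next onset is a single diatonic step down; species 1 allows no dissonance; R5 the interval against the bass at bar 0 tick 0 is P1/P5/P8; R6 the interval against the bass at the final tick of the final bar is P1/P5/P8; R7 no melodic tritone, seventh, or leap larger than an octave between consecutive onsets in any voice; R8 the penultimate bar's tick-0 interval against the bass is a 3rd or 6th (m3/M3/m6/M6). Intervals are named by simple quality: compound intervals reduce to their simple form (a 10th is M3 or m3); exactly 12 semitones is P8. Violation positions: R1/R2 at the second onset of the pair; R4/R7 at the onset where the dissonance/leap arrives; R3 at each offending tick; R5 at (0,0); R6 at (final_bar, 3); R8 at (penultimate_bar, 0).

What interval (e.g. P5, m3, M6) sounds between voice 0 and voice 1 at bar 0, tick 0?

P8

voice 0=C3 voice 1=C4 -> P8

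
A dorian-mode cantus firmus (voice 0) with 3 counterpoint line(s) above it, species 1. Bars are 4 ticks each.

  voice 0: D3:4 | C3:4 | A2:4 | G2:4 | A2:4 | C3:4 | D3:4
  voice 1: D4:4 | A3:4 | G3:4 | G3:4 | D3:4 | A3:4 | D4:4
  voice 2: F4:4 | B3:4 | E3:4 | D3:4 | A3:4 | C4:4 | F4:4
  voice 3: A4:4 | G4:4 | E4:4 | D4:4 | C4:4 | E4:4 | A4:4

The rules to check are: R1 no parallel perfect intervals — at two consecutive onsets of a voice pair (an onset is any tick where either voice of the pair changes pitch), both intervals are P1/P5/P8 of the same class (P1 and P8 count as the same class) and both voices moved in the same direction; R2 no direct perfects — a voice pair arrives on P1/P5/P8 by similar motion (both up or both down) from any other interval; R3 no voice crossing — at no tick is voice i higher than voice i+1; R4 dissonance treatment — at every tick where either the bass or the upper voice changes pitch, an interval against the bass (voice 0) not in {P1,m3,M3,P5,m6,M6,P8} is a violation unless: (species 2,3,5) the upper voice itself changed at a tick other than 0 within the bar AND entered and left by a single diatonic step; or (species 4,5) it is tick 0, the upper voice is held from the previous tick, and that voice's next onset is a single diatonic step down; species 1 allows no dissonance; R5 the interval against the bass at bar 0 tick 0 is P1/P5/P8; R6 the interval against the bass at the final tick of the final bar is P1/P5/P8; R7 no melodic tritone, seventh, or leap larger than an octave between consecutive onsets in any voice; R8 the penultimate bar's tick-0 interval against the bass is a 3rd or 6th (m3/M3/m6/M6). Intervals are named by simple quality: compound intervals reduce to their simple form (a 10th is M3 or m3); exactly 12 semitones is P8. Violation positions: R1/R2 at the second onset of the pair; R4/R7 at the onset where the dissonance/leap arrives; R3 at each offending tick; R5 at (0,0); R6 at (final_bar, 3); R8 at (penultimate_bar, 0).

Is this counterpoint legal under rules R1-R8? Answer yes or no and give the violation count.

No (28 violations)

bar 0: v0=D3 v1=D4 v2=F4 v3=A4 (P5)
bar 1: v0=C3 v1=A3 v2=B3 v3=G4 (P5)
bar 2: v0=A2 v1=G3 v2=E3 v3=E4 (P5)
bar 3: v0=G2 v1=G3 v2=D3 v3=D4 (P5)
bar 4: v0=A2 v1=D3 v2=A3 v3=C4 (m3)
bar 5: v0=C3 v1=A3 v2=C4 v3=E4 (M3)
bar 6: v0=D3 v1=D4 v2=F4 v3=A4 (P5)
  R5 @ bar0.0: opens on m3
  R1 @ bar1.0: D3/A4 P5 -> C3/G4 P5 similar
  R4 @ bar1.0: C3/B3 M7 untreated
  R7 @ bar1.0: F4->B3 leap 6st
  R1 @ bar2.0: C3/G4 P5 -> A2/E4 P5 similar
  R2 @ bar2.0: C3/B3 M7 -> A2/E3 P5 similar
  R2 @ bar2.0: B3/G4 m6 -> E3/E4 P8 similar
  R3 @ bar2.0: G3 above E3
  R4 @ bar2.0: A2/G3 m7 untreated
  R3 @ bar2.1: G3 above E3
  R3 @ bar2.2: G3 above E3
  R3 @ bar2.3: G3 above E3
  R1 @ bar3.0: A2/E3 P5 -> G2/D3 P5 similar
  R1 @ bar3.0: A2/E4 P5 -> G2/D4 P5 similar
  R1 @ bar3.0: E3/E4 P8 -> D3/D4 P8 similar
  R3 @ bar3.0: G3 above D3
  R3 @ bar3.1: G3 above D3
  R3 @ bar3.2: G3 above D3
  R3 @ bar3.3: G3 above D3
  R2 @ bar4.0: G2/D3 P5 -> A2/A3 P8 similar
  R4 @ bar4.0: A2/D3 P4 untreated
  R1 @ bar5.0: A2/A3 P8 -> C3/C4 P8 similar
  R2 @ bar5.0: D3/C4 m7 -> A3/E4 P5 similar
  R8 @ bar5.0: penult P8 not 3rd/6th
  R1 @ bar6.0: A3/E4 P5 -> D4/A4 P5 similar
  R2 @ bar6.0: C3/A3 M6 -> D3/D4 P8 similar
  R2 @ bar6.0: C3/E4 M3 -> D3/A4 P5 similar
  R6 @ bar6.3: closes on m3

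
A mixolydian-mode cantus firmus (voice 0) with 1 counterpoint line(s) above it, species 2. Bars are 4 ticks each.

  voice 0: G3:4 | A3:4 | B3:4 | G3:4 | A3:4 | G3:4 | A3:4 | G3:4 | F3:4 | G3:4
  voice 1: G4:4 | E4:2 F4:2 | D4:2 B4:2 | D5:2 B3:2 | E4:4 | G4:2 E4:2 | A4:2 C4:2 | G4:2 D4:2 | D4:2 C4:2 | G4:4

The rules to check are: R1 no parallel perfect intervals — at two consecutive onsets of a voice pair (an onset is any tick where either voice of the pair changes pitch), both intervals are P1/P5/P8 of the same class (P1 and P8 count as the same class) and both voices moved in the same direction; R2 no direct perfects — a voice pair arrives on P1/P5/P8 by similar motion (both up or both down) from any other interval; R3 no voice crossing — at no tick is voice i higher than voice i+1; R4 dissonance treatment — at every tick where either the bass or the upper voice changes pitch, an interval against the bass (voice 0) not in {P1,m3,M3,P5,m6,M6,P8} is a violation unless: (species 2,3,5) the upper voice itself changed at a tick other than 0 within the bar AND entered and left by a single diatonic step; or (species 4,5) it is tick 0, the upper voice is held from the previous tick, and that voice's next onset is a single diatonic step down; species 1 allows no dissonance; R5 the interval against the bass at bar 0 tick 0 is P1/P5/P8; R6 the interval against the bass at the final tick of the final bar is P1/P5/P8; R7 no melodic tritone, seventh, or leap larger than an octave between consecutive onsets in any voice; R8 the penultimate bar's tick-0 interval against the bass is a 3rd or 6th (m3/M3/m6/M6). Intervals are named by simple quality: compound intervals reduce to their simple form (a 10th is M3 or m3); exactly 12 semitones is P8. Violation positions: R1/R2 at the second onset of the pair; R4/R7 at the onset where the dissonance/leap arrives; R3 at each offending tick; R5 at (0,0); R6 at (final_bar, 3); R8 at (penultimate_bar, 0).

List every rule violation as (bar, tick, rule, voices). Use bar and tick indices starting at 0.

bar 0: v0=G3 v1=G4 downbeat P8
bar 1: v0=A3 v1=E4 downbeat P5
bar 2: v0=B3 v1=D4 downbeat m3
bar 3: v0=G3 v1=D5 downbeat P5
bar 4: v0=A3 v1=E4 downbeat P5
bar 5: v0=G3 v1=G4 downbeat P8
bar 6: v0=A3 v1=A4 downbeat P8
bar 7: v0=G3 v1=G4 downbeat P8
bar 8: v0=F3 v1=D4 downbeat M6
bar 9: v0=G3 v1=G4 downbeat P8
  -> R7 @ bar 3 tick 2 v(1,): D5->B3 leap 15st
  -> R2 @ bar 4 tick 0 v(0, 1): G3/B3 M3 -> A3/E4 P5 similar
  -> R2 @ bar 6 tick 0 v(0, 1): G3/E4 M6 -> A3/A4 P8 similar
  -> R2 @ bar 9 tick 0 v(0, 1): F3/C4 P5 -> G3/G4 P8 similar

(3, 2, R7, (1,))
(4, 0, R2, (0, 1))
(6, 0, R2, (0, 1))
(9, 0, R2, (0, 1))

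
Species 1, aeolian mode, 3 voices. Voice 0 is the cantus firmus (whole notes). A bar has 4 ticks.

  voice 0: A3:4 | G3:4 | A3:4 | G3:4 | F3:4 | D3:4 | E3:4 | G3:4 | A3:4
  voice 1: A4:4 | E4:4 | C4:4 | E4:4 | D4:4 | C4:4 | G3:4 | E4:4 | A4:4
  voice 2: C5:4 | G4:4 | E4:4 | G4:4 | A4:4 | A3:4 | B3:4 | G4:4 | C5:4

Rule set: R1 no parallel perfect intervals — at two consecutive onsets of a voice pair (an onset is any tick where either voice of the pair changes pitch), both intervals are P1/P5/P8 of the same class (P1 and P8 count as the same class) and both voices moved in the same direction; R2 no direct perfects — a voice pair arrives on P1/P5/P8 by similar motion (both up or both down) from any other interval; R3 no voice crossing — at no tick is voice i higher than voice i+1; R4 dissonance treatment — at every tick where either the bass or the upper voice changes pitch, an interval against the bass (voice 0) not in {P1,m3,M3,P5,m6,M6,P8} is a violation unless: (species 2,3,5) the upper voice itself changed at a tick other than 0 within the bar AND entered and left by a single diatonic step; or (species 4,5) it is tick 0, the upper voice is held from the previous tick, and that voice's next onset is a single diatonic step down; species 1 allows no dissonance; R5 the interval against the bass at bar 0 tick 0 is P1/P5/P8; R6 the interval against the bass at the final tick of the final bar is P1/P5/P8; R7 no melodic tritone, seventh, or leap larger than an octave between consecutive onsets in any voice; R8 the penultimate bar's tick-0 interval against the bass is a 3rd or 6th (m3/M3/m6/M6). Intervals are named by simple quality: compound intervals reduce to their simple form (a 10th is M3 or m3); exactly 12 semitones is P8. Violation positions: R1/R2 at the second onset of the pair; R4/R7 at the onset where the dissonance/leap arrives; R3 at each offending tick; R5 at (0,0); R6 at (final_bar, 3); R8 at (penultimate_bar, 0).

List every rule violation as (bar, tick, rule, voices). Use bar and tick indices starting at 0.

bar 0: v0=A3 v1=A4 v2=C5 downbeat m3
bar 1: v0=G3 v1=E4 v2=G4 downbeat P8
bar 2: v0=A3 v1=C4 v2=E4 downbeat P5
bar 3: v0=G3 v1=E4 v2=G4 downbeat P8
bar 4: v0=F3 v1=D4 v2=A4 downbeat M3
bar 5: v0=D3 v1=C4 v2=A3 downbeat P5
bar 6: v0=E3 v1=G3 v2=B3 downbeat P5
bar 7: v0=G3 v1=E4 v2=G4 downbeat P8
bar 8: v0=A3 v1=A4 v2=C5 downbeat m3
  -> R5 @ bar 0 tick 0 v(0, 2): opens on m3
  -> R2 @ bar 1 tick 0 v(0, 2): A3/C5 m3 -> G3/G4 P8 similar
  -> R2 @ bar 5 tick 0 v(0, 2): F3/A4 M3 -> D3/A3 P5 similar
  -> R3 @ bar 5 tick 0 v(1, 2): C4 above A3
  -> R4 @ bar 5 tick 0 v(0, 1): D3/C4 m7 untreated
  -> R3 @ bar 5 tick 1 v(1, 2): C4 above A3
  -> R3 @ bar 5 tick 2 v(1, 2): C4 above A3
  -> R3 @ bar 5 tick 3 v(1, 2): C4 above A3
  -> R1 @ bar 6 tick 0 v(0, 2): D3/A3 P5 -> E3/B3 P5 similar
  -> R2 @ bar 7 tick 0 v(0, 2): E3/B3 P5 -> G3/G4 P8 similar
  -> R8 @ bar 7 tick 0 v(0, 2): penult P8 not 3rd/6th
  -> R2 @ bar 8 tick 0 v(0, 1): G3/E4 M6 -> A3/A4 P8 similar
  -> R6 @ bar 8 tick 3 v(0, 2): closes on m3

(0, 0, R5, (0, 2))
(1, 0, R2, (0, 2))
(5, 0, R2, (0, 2))
(5, 0, R3, (1, 2))
(5, 0, R4, (0, 1))
(5, 1, R3, (1, 2))
(5, 2, R3, (1, 2))
(5, 3, R3, (1, 2))
(6, 0, R1, (0, 2))
(7, 0, R2, (0, 2))
(7, 0, R8, (0, 2))
(8, 0, R2, (0, 1))
(8, 3, R6, (0, 2))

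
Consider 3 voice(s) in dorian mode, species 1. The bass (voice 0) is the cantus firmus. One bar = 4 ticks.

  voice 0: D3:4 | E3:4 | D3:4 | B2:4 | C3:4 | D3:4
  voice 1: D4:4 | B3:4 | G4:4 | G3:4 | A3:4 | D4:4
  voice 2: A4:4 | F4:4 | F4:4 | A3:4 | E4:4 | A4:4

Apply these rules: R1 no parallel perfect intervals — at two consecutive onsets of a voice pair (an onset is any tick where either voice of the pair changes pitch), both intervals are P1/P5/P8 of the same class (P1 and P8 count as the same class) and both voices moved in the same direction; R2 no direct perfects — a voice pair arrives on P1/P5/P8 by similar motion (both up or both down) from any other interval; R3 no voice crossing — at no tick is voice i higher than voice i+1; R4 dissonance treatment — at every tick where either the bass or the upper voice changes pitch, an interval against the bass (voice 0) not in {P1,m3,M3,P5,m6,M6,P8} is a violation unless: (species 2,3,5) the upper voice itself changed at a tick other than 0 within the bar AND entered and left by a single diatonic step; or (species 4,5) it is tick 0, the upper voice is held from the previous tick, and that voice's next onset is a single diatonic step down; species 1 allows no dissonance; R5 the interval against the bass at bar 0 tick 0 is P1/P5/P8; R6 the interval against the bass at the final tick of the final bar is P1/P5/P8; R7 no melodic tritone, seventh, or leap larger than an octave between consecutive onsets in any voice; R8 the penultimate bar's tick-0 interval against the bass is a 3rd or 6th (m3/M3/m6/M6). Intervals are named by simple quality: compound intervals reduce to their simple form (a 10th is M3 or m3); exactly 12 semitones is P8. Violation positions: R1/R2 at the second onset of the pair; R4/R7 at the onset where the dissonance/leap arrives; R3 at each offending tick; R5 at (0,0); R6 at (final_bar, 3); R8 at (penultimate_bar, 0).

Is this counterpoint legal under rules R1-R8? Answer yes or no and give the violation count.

No (11 violations)

bar 0: v0=D3 v1=D4 v2=A4 (P5)
bar 1: v0=E3 v1=B3 v2=F4 (m2)
bar 2: v0=D3 v1=G4 v2=F4 (m3)
bar 3: v0=B2 v1=G3 v2=A3 (m7)
bar 4: v0=C3 v1=A3 v2=E4 (M3)
bar 5: v0=D3 v1=D4 v2=A4 (P5)
  R4 @ bar1.0: E3/F4 m2 untreated
  R3 @ bar2.0: G4 above F4
  R4 @ bar2.0: D3/G4 P4 untreated
  R3 @ bar2.1: G4 above F4
  R3 @ bar2.2: G4 above F4
  R3 @ bar2.3: G4 above F4
  R4 @ bar3.0: B2/A3 m7 untreated
  R2 @ bar4.0: G3/A3 M2 -> A3/E4 P5 similar
  R1 @ bar5.0: A3/E4 P5 -> D4/A4 P5 similar
  R2 @ bar5.0: C3/A3 M6 -> D3/D4 P8 similar
  R2 @ bar5.0: C3/E4 M3 -> D3/A4 P5 similar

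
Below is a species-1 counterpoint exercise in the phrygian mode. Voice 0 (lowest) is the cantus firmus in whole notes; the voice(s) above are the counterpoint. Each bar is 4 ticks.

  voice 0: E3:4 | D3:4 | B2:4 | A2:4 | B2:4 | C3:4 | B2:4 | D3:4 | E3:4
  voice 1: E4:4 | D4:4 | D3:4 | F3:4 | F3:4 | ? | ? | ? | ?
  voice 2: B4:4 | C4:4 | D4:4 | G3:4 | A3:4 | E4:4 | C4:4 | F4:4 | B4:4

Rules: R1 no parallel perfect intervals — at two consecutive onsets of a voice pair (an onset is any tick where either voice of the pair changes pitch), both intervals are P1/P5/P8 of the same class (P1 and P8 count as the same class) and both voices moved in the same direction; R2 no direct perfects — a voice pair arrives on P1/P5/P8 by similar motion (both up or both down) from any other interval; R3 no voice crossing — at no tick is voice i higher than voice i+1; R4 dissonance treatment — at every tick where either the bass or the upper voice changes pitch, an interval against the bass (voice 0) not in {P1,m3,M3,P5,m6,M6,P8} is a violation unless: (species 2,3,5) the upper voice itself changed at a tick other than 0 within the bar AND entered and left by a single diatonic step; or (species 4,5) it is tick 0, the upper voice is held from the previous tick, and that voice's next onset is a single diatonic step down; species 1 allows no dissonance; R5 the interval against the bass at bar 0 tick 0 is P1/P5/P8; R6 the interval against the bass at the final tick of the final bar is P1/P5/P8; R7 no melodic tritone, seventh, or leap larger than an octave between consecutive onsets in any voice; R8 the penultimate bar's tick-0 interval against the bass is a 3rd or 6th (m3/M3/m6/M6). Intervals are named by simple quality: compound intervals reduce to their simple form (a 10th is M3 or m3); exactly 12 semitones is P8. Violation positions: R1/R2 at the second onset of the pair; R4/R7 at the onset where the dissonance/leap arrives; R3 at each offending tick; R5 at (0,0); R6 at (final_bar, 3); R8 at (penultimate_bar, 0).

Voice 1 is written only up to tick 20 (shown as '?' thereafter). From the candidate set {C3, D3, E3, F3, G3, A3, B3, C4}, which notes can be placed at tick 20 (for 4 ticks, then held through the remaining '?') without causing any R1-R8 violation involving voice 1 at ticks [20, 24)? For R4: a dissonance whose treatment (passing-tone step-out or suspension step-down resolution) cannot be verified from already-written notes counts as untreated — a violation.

{C3, E3}

C3: legal
D3: violates R4
E3: legal
F3: violates R4
G3: violates R2
A3: violates R2
B3: violates R4,R7
C4: violates R2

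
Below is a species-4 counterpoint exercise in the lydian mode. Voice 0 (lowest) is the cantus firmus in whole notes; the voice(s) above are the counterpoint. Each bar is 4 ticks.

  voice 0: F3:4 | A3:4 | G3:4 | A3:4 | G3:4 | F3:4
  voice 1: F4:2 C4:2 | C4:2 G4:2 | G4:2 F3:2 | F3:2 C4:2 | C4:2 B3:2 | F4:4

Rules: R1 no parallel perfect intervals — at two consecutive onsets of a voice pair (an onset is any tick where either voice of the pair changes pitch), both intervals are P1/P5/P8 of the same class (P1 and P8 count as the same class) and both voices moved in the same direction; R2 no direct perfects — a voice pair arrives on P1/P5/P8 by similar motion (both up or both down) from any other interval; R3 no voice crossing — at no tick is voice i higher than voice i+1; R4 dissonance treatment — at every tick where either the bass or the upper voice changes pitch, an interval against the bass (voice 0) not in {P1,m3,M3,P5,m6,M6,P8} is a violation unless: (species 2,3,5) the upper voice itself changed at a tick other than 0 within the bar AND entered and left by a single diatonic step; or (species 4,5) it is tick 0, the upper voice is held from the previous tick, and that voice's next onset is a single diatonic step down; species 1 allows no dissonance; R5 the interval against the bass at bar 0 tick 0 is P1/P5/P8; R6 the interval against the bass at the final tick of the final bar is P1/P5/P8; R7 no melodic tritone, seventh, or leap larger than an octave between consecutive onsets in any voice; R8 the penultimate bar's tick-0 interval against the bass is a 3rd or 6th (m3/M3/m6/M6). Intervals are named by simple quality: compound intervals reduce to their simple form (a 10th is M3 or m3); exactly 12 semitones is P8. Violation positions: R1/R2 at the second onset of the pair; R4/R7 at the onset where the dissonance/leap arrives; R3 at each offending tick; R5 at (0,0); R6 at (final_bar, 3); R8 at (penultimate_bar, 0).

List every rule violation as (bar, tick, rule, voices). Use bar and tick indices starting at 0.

(1, 2, R4, (0, 1))
(2, 2, R3, (0, 1))
(2, 2, R4, (0, 1))
(2, 2, R7, (1,))
(2, 3, R3, (0, 1))
(3, 0, R3, (0, 1))
(3, 1, R3, (0, 1))
(4, 0, R8, (0, 1))
(5, 0, R7, (1,))

bar 0: v0=F3 v1=F4 downbeat P8
bar 1: v0=A3 v1=C4 downbeat m3
bar 2: v0=G3 v1=G4 downbeat P8
bar 3: v0=A3 v1=F3 downbeat M3
bar 4: v0=G3 v1=C4 downbeat P4
bar 5: v0=F3 v1=F4 downbeat P8
  -> R4 @ bar 1 tick 2 v(0, 1): A3/G4 m7 untreated
  -> R3 @ bar 2 tick 2 v(0, 1): G3 above F3
  -> R4 @ bar 2 tick 2 v(0, 1): G3/F3 M2 untreated
  -> R7 @ bar 2 tick 2 v(1,): G4->F3 leap 14st
  -> R3 @ bar 2 tick 3 v(0, 1): G3 above F3
  -> R3 @ bar 3 tick 0 v(0, 1): A3 above F3
  -> R3 @ bar 3 tick 1 v(0, 1): A3 above F3
  -> R8 @ bar 4 tick 0 v(0, 1): penult P4 not 3rd/6th
  -> R7 @ bar 5 tick 0 v(1,): B3->F4 leap 6st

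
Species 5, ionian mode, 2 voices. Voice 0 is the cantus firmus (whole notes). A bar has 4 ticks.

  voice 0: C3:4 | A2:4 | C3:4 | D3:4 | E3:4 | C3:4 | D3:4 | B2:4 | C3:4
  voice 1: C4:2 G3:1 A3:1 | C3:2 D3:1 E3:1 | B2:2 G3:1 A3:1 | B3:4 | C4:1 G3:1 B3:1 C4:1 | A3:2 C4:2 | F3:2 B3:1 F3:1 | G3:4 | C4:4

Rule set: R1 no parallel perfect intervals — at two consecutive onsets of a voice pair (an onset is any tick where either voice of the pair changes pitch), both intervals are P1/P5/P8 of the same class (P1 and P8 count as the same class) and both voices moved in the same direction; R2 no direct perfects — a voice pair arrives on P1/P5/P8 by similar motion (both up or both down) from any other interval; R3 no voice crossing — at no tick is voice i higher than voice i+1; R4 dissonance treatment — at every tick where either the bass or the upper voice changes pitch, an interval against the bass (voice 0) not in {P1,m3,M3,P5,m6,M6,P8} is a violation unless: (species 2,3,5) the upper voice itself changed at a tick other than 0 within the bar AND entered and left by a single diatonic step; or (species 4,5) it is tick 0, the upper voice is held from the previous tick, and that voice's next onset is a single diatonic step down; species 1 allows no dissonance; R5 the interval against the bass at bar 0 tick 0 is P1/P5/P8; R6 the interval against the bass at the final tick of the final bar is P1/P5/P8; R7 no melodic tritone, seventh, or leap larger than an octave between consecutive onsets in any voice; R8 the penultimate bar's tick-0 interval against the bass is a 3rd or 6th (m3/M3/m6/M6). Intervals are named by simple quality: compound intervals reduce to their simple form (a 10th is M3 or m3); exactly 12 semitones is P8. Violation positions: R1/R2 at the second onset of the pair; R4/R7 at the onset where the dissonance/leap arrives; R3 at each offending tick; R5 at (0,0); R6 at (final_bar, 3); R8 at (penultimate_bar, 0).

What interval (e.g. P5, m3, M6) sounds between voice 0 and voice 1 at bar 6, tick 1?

m3

voice 0=D3 voice 1=F3 -> m3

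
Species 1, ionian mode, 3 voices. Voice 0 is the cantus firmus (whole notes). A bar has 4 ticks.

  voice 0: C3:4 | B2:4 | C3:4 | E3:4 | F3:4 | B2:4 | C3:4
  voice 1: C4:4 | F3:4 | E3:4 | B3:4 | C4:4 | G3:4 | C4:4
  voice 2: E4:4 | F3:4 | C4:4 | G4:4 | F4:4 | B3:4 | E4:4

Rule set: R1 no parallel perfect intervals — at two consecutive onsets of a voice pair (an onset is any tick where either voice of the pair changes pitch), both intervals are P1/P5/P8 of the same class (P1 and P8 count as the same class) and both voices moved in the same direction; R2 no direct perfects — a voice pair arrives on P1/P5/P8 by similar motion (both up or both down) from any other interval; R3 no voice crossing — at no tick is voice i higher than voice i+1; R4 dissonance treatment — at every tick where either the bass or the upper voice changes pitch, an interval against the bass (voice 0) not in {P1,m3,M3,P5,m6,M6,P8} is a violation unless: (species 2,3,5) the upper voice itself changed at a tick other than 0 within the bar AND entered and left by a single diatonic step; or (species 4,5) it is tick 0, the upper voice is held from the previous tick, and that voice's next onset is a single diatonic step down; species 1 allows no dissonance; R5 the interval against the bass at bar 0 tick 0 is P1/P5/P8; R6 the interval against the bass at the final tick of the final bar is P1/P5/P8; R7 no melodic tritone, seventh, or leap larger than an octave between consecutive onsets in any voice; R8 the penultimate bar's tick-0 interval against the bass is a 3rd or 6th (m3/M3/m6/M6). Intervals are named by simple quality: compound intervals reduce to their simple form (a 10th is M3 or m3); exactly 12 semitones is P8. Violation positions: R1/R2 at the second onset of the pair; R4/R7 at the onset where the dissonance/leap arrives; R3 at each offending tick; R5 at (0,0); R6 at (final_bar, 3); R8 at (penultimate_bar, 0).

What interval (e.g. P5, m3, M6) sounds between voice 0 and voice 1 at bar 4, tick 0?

voice 0=F3 voice 1=C4 -> P5

P5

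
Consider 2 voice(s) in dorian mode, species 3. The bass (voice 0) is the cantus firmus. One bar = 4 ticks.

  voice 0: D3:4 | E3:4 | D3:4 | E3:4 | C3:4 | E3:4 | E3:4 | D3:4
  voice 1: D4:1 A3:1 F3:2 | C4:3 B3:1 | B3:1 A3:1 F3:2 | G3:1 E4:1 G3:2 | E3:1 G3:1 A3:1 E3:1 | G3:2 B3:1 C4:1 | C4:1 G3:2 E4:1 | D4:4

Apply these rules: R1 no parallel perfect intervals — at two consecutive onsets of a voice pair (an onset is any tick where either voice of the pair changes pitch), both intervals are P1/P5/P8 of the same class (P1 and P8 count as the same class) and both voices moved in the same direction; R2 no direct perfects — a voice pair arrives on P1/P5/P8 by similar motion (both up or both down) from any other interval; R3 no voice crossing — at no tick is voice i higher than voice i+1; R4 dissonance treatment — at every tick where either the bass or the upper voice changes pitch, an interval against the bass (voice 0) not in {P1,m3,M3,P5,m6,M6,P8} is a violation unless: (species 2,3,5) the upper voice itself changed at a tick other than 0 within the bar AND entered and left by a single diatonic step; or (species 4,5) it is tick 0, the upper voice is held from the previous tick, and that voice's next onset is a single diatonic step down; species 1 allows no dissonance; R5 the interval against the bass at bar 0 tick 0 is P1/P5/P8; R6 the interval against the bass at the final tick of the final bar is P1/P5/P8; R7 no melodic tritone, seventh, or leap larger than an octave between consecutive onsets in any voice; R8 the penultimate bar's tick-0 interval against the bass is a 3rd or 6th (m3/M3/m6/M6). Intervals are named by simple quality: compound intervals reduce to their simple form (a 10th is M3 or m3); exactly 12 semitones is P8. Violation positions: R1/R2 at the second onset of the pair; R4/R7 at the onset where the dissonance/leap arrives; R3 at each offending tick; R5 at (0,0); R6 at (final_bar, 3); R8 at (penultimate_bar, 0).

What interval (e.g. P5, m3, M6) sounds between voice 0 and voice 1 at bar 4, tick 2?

voice 0=C3 voice 1=A3 -> M6

M6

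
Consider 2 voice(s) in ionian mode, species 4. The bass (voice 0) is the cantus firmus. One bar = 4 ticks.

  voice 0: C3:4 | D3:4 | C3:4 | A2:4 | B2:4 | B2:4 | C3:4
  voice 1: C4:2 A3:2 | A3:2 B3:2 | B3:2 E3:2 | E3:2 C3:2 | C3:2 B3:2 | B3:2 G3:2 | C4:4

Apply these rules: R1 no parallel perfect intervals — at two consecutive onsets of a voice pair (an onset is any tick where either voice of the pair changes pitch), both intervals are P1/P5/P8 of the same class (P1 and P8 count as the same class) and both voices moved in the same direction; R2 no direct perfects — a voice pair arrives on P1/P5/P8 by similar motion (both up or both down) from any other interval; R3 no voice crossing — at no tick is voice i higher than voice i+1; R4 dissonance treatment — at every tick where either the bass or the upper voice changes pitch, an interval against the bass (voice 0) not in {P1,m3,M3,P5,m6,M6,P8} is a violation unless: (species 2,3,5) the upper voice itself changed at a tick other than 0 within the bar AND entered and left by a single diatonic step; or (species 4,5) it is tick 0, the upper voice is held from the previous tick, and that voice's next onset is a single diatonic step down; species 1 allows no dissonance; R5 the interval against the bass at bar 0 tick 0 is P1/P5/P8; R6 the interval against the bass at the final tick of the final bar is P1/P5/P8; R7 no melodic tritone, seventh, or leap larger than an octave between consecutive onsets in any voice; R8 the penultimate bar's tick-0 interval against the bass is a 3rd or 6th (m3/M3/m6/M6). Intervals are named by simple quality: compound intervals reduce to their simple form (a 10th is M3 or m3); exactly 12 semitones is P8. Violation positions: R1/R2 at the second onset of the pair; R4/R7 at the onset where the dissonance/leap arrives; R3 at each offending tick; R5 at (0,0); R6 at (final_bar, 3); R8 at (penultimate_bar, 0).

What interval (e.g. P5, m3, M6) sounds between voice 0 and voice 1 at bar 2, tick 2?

voice 0=C3 voice 1=E3 -> M3

M3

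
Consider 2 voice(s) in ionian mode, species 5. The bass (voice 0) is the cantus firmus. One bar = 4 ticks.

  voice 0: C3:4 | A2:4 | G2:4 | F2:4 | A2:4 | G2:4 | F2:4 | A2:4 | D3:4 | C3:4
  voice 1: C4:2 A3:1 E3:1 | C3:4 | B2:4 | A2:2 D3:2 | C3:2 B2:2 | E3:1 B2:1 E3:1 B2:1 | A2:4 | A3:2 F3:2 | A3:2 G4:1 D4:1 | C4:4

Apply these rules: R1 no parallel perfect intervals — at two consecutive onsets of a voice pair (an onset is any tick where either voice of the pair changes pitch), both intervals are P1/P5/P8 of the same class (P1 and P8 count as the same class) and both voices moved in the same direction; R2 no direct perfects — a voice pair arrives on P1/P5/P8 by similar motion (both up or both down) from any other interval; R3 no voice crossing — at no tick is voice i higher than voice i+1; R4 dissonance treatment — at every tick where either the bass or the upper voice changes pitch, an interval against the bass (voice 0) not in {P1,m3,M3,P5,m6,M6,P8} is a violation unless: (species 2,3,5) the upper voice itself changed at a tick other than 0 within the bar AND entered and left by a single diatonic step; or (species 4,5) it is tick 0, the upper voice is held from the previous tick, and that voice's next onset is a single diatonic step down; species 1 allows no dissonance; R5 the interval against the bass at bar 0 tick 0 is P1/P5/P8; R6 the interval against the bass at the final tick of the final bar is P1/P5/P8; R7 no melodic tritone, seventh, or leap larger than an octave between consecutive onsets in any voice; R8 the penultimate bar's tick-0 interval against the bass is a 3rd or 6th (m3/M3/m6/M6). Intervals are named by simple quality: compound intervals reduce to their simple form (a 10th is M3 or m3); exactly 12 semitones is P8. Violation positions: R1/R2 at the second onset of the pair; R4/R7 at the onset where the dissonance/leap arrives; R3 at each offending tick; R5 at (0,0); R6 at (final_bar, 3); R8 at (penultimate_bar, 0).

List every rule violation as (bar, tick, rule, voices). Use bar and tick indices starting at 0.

bar 0: v0=C3 v1=C4 downbeat P8
bar 1: v0=A2 v1=C3 downbeat m3
bar 2: v0=G2 v1=B2 downbeat M3
bar 3: v0=F2 v1=A2 downbeat M3
bar 4: v0=A2 v1=C3 downbeat m3
bar 5: v0=G2 v1=E3 downbeat M6
bar 6: v0=F2 v1=A2 downbeat M3
bar 7: v0=A2 v1=A3 downbeat P8
bar 8: v0=D3 v1=A3 downbeat P5
bar 9: v0=C3 v1=C4 downbeat P8
  -> R4 @ bar 4 tick 2 v(0, 1): A2/B2 M2 untreated
  -> R2 @ bar 7 tick 0 v(0, 1): F2/A2 M3 -> A2/A3 P8 similar
  -> R2 @ bar 8 tick 0 v(0, 1): A2/F3 m6 -> D3/A3 P5 similar
  -> R8 @ bar 8 tick 0 v(0, 1): penult P5 not 3rd/6th
  -> R4 @ bar 8 tick 2 v(0, 1): D3/G4 P4 untreated
  -> R7 @ bar 8 tick 2 v(1,): A3->G4 leap 10st
  -> R1 @ bar 9 tick 0 v(0, 1): D3/D4 P8 -> C3/C4 P8 similar

(4, 2, R4, (0, 1))
(7, 0, R2, (0, 1))
(8, 0, R2, (0, 1))
(8, 0, R8, (0, 1))
(8, 2, R4, (0, 1))
(8, 2, R7, (1,))
(9, 0, R1, (0, 1))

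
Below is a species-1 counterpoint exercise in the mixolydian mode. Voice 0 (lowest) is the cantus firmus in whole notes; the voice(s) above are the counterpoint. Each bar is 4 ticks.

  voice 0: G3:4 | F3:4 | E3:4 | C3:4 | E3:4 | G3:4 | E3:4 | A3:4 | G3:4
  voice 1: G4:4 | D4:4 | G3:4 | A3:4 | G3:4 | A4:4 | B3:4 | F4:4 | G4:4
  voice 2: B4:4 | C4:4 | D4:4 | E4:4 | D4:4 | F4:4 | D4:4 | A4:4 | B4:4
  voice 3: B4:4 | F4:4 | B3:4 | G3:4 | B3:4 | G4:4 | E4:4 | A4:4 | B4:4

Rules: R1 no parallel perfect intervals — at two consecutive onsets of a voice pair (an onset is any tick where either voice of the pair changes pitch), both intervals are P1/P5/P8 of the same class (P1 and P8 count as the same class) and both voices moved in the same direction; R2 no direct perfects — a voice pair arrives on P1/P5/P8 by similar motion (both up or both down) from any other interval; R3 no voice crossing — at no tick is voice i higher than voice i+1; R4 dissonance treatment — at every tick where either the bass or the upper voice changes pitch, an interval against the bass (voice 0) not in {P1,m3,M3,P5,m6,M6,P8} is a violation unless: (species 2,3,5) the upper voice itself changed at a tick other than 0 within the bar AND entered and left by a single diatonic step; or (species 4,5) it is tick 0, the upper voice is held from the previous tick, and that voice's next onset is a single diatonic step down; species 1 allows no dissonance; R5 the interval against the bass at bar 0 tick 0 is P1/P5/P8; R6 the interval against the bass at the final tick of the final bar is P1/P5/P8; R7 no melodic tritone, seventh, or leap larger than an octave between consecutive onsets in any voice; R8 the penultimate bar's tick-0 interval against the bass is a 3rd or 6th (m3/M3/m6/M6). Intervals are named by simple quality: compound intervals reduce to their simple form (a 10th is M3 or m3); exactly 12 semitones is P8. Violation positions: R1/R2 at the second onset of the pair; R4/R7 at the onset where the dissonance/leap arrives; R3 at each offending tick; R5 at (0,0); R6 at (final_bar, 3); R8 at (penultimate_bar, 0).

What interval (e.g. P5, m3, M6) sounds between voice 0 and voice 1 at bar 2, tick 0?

m3

voice 0=E3 voice 1=G3 -> m3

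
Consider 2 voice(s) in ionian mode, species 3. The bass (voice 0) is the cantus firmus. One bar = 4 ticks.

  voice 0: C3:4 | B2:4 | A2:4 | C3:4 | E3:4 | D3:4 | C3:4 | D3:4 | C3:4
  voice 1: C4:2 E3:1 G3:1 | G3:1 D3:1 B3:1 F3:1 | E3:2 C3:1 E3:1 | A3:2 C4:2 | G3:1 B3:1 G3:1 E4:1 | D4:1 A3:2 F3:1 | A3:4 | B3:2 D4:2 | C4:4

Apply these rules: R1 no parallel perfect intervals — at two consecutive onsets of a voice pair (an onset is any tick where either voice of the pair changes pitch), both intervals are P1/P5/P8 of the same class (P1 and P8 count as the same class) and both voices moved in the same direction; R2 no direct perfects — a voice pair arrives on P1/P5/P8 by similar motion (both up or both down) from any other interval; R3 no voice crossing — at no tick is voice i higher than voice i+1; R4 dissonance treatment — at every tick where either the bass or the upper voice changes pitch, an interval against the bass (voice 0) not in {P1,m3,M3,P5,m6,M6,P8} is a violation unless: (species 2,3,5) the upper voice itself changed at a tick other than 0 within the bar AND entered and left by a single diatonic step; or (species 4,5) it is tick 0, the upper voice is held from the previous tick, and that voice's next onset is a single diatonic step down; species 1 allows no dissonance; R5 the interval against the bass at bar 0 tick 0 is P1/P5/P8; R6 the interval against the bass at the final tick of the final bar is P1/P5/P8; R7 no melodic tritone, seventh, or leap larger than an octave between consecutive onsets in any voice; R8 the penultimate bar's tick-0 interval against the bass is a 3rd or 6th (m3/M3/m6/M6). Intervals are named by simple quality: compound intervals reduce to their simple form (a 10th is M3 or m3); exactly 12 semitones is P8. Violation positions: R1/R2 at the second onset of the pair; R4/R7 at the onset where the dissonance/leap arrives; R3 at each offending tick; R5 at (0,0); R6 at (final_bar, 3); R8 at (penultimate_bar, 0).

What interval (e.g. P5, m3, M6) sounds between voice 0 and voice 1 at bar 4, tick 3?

P8

voice 0=E3 voice 1=E4 -> P8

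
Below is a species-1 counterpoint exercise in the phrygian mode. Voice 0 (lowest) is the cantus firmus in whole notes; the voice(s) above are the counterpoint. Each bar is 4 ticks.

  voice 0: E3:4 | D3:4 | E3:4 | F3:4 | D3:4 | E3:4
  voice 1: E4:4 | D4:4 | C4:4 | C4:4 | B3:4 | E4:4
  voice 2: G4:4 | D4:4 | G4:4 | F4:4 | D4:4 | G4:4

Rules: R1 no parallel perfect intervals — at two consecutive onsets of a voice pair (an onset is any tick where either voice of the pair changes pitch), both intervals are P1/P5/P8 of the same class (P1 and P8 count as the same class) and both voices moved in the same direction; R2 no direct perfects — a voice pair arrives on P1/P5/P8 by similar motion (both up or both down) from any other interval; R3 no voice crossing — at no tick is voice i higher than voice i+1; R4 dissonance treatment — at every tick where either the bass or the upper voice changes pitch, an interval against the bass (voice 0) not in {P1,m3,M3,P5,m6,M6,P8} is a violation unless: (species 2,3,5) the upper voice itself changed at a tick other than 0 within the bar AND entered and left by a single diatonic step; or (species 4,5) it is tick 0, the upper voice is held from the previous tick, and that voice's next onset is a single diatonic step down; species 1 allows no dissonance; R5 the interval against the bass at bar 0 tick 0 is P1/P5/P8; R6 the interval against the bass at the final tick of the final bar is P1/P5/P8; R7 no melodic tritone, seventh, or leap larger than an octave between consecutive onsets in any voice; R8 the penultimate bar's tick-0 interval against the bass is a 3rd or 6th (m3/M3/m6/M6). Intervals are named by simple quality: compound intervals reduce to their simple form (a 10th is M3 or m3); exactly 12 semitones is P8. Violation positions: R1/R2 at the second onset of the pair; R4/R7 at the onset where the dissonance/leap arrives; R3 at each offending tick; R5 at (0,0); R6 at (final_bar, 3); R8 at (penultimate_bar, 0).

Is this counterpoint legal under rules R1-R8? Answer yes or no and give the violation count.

bar 0: v0=E3 v1=E4 v2=G4 (m3)
bar 1: v0=D3 v1=D4 v2=D4 (P8)
bar 2: v0=E3 v1=C4 v2=G4 (m3)
bar 3: v0=F3 v1=C4 v2=F4 (P8)
bar 4: v0=D3 v1=B3 v2=D4 (P8)
bar 5: v0=E3 v1=E4 v2=G4 (m3)
  R5 @ bar0.0: opens on m3
  R1 @ bar1.0: E3/E4 P8 -> D3/D4 P8 similar
  R2 @ bar1.0: E3/G4 m3 -> D3/D4 P8 similar
  R2 @ bar1.0: E4/G4 m3 -> D4/D4 P1 similar
  R1 @ bar4.0: F3/F4 P8 -> D3/D4 P8 similar
  R8 @ bar4.0: penult P8 not 3rd/6th
  R2 @ bar5.0: D3/B3 M6 -> E3/E4 P8 similar
  R6 @ bar5.3: closes on m3

No (8 violations)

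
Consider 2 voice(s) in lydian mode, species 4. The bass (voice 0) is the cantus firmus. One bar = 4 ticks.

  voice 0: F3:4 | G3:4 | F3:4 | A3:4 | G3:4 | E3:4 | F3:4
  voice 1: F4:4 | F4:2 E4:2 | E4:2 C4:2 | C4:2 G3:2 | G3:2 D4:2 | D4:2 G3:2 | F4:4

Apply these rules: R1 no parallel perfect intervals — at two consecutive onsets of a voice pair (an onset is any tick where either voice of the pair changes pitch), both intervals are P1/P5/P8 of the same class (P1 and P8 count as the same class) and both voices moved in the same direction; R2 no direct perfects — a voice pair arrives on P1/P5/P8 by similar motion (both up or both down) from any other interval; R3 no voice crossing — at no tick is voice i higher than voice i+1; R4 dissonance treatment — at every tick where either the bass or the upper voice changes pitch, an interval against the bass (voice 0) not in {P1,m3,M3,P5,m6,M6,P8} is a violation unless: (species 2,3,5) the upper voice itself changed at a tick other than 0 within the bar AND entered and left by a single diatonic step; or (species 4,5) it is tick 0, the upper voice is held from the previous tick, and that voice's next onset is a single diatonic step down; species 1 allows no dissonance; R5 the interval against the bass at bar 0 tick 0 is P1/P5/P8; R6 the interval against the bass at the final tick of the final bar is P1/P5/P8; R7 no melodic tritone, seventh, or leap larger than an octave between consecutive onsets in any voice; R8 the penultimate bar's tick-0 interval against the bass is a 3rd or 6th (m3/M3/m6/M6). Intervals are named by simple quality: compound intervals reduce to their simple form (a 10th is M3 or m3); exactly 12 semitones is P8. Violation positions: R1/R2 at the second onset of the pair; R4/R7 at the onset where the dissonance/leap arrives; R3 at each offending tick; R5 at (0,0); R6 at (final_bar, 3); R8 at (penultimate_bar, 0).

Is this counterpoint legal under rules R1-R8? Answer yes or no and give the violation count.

No (8 violations)

bar 0: v0=F3 v1=F4 (P8)
bar 1: v0=G3 v1=F4 (m7)
bar 2: v0=F3 v1=E4 (M7)
bar 3: v0=A3 v1=C4 (m3)
bar 4: v0=G3 v1=G3 (P1)
bar 5: v0=E3 v1=D4 (m7)
bar 6: v0=F3 v1=F4 (P8)
  R4 @ bar2.0: F3/E4 M7 untreated
  R3 @ bar3.2: A3 above G3
  R4 @ bar3.2: A3/G3 M2 untreated
  R3 @ bar3.3: A3 above G3
  R4 @ bar5.0: E3/D4 m7 untreated
  R8 @ bar5.0: penult m7 not 3rd/6th
  R2 @ bar6.0: E3/G3 m3 -> F3/F4 P8 similar
  R7 @ bar6.0: G3->F4 leap 10st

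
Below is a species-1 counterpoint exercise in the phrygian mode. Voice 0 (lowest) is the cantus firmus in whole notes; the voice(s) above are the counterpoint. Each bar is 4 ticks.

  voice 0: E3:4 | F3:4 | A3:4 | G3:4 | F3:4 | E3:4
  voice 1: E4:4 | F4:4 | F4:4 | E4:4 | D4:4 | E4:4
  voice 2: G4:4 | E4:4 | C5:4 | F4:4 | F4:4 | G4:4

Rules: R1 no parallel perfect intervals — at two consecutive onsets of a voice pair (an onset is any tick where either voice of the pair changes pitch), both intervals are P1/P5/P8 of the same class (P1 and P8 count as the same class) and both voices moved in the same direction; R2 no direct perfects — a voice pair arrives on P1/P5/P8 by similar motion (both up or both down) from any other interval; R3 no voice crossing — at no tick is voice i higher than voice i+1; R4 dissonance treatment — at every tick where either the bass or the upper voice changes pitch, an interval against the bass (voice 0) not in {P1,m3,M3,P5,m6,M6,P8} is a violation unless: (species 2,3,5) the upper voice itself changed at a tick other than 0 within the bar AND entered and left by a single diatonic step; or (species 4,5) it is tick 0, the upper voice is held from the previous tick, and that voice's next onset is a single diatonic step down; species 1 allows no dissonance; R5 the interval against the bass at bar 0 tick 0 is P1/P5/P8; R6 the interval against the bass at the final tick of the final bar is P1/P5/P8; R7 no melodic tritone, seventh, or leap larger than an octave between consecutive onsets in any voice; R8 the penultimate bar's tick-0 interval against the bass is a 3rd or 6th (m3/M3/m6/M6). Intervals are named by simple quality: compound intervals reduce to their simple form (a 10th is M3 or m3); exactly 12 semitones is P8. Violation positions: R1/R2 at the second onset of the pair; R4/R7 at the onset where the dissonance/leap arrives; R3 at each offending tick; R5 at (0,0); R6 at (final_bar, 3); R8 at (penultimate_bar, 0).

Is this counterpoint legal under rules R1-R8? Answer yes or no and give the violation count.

No (10 violations)

bar 0: v0=E3 v1=E4 v2=G4 (m3)
bar 1: v0=F3 v1=F4 v2=E4 (M7)
bar 2: v0=A3 v1=F4 v2=C5 (m3)
bar 3: v0=G3 v1=E4 v2=F4 (m7)
bar 4: v0=F3 v1=D4 v2=F4 (P8)
bar 5: v0=E3 v1=E4 v2=G4 (m3)
  R5 @ bar0.0: opens on m3
  R1 @ bar1.0: E3/E4 P8 -> F3/F4 P8 similar
  R3 @ bar1.0: F4 above E4
  R4 @ bar1.0: F3/E4 M7 untreated
  R3 @ bar1.1: F4 above E4
  R3 @ bar1.2: F4 above E4
  R3 @ bar1.3: F4 above E4
  R4 @ bar3.0: G3/F4 m7 untreated
  R8 @ bar4.0: penult P8 not 3rd/6th
  R6 @ bar5.3: closes on m3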